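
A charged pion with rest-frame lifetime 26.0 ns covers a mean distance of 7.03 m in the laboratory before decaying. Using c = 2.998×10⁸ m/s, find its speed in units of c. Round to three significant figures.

Lab distance = (lab lifetime)·v = γτ·βc, so βγ = d/(cτ) = 7.030/(2.998×10⁸ × 2.600×10^-8) = 0.90188.
With βγ = 0.90188: γ² = 1 + (βγ)² = 1.813388, and β = (βγ)/γ = 0.90188/1.34662 = 0.670.

0.670c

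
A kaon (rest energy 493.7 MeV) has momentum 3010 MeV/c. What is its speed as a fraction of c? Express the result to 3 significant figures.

βγ = pc/(mc²) = 3010/493.7 = 6.0968.
Since γ² = 1 + (βγ)² = 38.171, γ = √38.171 = 6.17827, and β = (βγ)/γ = 6.0968/6.17827 = 0.987.

0.987c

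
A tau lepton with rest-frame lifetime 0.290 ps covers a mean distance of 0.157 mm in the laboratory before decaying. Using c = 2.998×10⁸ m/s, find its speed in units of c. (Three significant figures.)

Let x = d/(cτ) = 1.570×10^-4 m / (2.998×10⁸ m/s × 2.900×10^-13 s) = 1.8058. Since d = βγcτ, x = βγ = β/√(1−β²).
Solving: β² = x²/(1+x²) = 3.26091/4.26091 = 0.765308, so β = 0.875.

0.875c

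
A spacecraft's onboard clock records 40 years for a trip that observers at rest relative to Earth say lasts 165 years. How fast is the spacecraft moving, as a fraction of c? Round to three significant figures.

γ = Δt/Δτ = 165/40 = 4.125.
β = √(1 − 1/γ²) = √(1 − 0.0587695) = √0.9412305 = 0.970.

0.970c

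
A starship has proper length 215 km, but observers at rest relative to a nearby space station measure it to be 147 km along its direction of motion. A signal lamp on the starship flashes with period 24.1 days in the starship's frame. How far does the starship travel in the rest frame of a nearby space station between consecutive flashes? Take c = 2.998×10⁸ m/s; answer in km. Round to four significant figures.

6.663×10^11 km

γ = L₀/L = 215/147 = 1.46259.
β = √(1 − 1/γ²) = 0.72975. Lab-frame period = γτ = 1.46259×24.1 days = 35.248 days. Distance = βc × γτ = 0.72975 × 2.998×10⁸ m/s × 3045427.2 s = 6.6628×10^14 m = 6.663×10^11 km.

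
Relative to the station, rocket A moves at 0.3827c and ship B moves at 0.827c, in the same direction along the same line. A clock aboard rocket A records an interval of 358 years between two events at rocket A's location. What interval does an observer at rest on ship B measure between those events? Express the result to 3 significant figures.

Transform rocket A's velocity into ship B's frame: (0.3827 − 0.827)/(1 − 0.3827·0.827) = −0.4443/0.6835071, so the relative speed is 0.65003c.
γ for this relative speed: γ = 1/√(1 − 0.422539) = 1.3159.
The clock on rocket A records proper time, so ship B measures Δt = γΔτ = 1.3159 × 358 = 471 years.

471 years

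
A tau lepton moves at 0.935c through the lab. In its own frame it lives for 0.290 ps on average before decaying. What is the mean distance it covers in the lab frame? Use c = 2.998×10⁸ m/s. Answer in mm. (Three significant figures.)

γ = 1/√(1 − β²) = 1/√(1 − 0.874225) = 1/√0.125775 = 1/0.354648 = 2.8197.
Lab-frame lifetime: Δt = γτ = 2.8197 × 0.290 ps = 0.81771 ps.
Distance: d = vΔt = 0.935 × 2.998×10⁸ m/s × 8.1771×10^-13 s = 2.29×10^-4 m = 0.229 mm.

0.229 mm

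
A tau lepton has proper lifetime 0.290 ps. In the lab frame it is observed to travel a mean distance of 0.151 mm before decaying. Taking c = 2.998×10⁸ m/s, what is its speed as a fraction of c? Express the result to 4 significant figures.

Let x = d/(cτ) = 1.510×10^-4 m / (2.998×10⁸ m/s × 2.900×10^-13 s) = 1.7368. Since d = βγcτ, x = βγ = β/√(1−β²).
Solving: β² = x²/(1+x²) = 3.01647/4.01647 = 0.751025, so β = 0.8666.

0.8666c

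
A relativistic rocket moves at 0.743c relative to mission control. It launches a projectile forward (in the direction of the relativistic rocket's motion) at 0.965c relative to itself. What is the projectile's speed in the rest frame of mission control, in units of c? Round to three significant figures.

0.995c

In units of c, u = (u' + v)/(1 + u'v) with u' = 0.965 and v = 0.743.
Numerator: 0.965 + 0.743 = 1.708. Denominator: 1 + (0.965)(0.743) = 1.716995.
u = 1.708/1.716995 = 0.99476, so the speed is 0.995c.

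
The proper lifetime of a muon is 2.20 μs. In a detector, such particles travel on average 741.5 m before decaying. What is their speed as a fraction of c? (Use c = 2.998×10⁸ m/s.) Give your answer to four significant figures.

0.7472c

Let x = d/(cτ) = 741.5 m / (2.998×10⁸ m/s × 2.200×10^-6 s) = 1.1242. Since d = βγcτ, x = βγ = β/√(1−β²).
Solving: β² = x²/(1+x²) = 1.26383/2.26383 = 0.558271, so β = 0.7472.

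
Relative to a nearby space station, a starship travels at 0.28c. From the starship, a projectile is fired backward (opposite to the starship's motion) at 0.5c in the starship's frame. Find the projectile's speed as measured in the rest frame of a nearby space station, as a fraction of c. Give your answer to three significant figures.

Relativistic velocity addition: u = (u' + v)/(1 + u'v/c²), with u' = −0.5c and v = 0.28c.
Numerator: −0.5 + 0.28 = −0.22. Denominator: 1 + (−0.5)(0.28) = 0.86.
u = −0.22/0.86 = −0.25581, so the speed is 0.256c.

0.256c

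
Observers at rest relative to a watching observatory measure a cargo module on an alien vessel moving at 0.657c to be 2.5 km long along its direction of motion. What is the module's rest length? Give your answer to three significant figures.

γ = 1/√(1 − β²) = 1/√(1 − 0.431649) = 1/√0.568351 = 1/0.753891 = 1.3265.
Proper length: L₀ = γ·L = 1.3265 × 2.5 = 3.32 km.

3.32 km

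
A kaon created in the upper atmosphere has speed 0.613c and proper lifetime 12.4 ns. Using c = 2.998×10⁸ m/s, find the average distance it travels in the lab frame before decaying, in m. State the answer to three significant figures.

2.88 m

γ = 1/√(1 − β²) = 1/√(1 − 0.375769) = 1/√0.624231 = 1/0.790083 = 1.2657.
Lab-frame lifetime: Δt = γτ = 1.2657 × 12.4 ns = 15.695 ns.
Distance: d = vΔt = 0.613 × 2.998×10⁸ m/s × 1.5695×10^-8 s = 2.88 m.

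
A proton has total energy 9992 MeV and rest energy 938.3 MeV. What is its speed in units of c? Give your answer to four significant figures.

0.9956c

γ = E/(mc²) = 9992/938.3 = 10.649.
β = √(1 − 1/γ²) = √(1 − 0.00881825) = √0.99118175 = 0.9956.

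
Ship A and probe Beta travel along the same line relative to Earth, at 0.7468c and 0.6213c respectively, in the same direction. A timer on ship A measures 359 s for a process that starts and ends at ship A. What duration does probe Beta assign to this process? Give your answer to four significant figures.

369.3 s

Transform ship A's velocity into probe Beta's frame: (0.7468 − 0.6213)/(1 − 0.7468·0.6213) = 0.1255/0.53601316, so the relative speed is 0.23414c.
At |u| = 0.23414c, γ = (1 − 0.0548215)^(−1/2) = 1.0286.
The clock on ship A records proper time, so probe Beta measures Δt = γΔτ = 1.0286 × 359 = 369.3 s.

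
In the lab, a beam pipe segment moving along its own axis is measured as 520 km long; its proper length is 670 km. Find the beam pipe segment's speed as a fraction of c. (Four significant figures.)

Length contraction gives γ = L₀/L = 670/520 = 1.2885.
β = √(1 − 1/γ²) = √0.397675 = 0.6306.

0.6306c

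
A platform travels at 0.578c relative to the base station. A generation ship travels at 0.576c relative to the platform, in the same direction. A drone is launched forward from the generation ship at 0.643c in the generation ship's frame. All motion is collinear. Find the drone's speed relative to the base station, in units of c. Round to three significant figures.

Apply u = (u'+v)/(1+u'v) twice. Drone in the platform frame: (0.643+0.576)/(1+0.643·0.576) = 1.219/1.370368 = 0.88954c.
That velocity, transformed to the rest frame of the base station: (0.88954+0.578)/(1+0.88954·0.578) = 1.46754/1.51415412 = 0.96921c.

0.969c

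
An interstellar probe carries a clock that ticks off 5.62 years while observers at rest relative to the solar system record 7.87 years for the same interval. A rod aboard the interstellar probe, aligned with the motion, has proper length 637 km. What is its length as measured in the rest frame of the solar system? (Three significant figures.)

From Δt = γΔτ: γ = 7.87/5.62 = 1.40036.
The rod contracts by the same γ: 637 km / 1.40036 = 455 km.

455 km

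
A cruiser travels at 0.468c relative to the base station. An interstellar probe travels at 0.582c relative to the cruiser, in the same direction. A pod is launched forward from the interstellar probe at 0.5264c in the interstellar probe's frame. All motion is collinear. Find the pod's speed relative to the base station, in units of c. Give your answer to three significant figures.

0.942c

First combine the pod and interstellar probe (S''→S'): u₁ = (0.5264 + 0.582)/(1 + 0.5264×0.582) = 1.1084/1.3063648 = 0.84846.
Then combine with the cruiser (S'→S): u = (0.84846 + 0.468)/(1 + 0.84846×0.468) = 1.31646/1.39707928 = 0.94229.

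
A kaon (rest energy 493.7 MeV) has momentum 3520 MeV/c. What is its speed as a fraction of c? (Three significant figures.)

pc/(mc²) = 3520/493.7 = 7.1298 = βγ = β/√(1−β²).
So β² = x²/(1 + x²) with x = 7.1298: x² = 50.834, β² = 50.834/51.834 = 0.980708, β = 0.990.

0.990c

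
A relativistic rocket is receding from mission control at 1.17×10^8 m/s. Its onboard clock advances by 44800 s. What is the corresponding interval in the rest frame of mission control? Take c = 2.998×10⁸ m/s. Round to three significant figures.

β = v/c = (1.17×10^8 m/s)/(2.998×10⁸ m/s) = 0.39026.
γ = 1/√(1 − β²) = 1/√(1 − 0.1523028676) = 1/√0.8476971324 = 1/0.920705 = 1.0861.
The onboard clock measures proper time, so the interval in the rest frame of mission control is dilated: Δt = γ·Δτ = 1.0861 × 44800 s = 48700 s.

48700 s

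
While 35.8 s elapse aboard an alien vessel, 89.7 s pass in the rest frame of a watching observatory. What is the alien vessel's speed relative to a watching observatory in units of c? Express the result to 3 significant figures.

γ = Δt/Δτ = 89.7/35.8 = 2.5056.
β = √(1 − 1/γ²) = √(1 − 0.159286) = √0.840714 = 0.917.

0.917c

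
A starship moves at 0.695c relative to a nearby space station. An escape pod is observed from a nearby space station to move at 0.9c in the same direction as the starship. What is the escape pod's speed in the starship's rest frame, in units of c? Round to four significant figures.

Transform to the starship's frame: u' = (u − v)/(1 − uv/c²).
u' = (0.9 − 0.695)/(1 − 0.9×0.695) = 0.205/0.3745 = 0.5474.
Speed in the starship's frame: 0.5474c (in the same direction).

0.5474c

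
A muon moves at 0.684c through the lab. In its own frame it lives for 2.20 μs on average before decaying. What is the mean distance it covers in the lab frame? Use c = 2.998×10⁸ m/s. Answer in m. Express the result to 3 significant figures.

618 m

With β = 0.684, γ = 1/√(1 − 0.684²) = 1/√0.532144 = 1.3708.
Lab-frame lifetime: Δt = γτ = 1.3708 × 2.20 μs = 3.0158 μs.
Distance: d = vΔt = 0.684 × 2.998×10⁸ m/s × 3.0158×10^-6 s = 618 m.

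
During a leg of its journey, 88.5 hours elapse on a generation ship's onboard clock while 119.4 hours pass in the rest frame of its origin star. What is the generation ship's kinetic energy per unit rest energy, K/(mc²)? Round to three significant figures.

γ = Δt/Δτ = 119.4/88.5 = 1.34915.
Since K = (γ−1)mc², K/(mc²) = 1.34915 − 1 = 0.349.

0.349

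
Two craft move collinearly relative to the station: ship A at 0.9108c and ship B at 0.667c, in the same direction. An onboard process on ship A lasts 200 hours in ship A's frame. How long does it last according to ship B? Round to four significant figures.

Transform ship A's velocity into ship B's frame: (0.9108 − 0.667)/(1 − 0.9108·0.667) = 0.2438/0.3924964, so the relative speed is 0.62115c.
At |u| = 0.62115c, γ = (1 − 0.385827)^(−1/2) = 1.276.
The clock on ship A records proper time, so ship B measures Δt = γΔτ = 1.276 × 200 = 255.2 hours.

255.2 hours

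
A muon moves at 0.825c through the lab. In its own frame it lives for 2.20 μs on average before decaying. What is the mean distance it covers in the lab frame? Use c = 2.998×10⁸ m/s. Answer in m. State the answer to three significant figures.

β² = 0.680625, so γ = 1/√0.319375 = 1.7695.
Lab-frame lifetime: Δt = γτ = 1.7695 × 2.20 μs = 3.8929 μs.
Distance: d = vΔt = 0.825 × 2.998×10⁸ m/s × 3.8929×10^-6 s = 963 m.

963 m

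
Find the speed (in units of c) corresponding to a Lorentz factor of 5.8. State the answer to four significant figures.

0.9850c

β = √(1 − 1/γ²) = √(1 − 1/33.64) = √0.970273 = 0.9850.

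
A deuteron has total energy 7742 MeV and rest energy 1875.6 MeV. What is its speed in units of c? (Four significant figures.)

γ = E/(mc²) = 7742/1875.6 = 4.1277.
β = √(1 − 1/γ²) = √(1 − 0.0586927) = √0.9413073 = 0.9702.

0.9702c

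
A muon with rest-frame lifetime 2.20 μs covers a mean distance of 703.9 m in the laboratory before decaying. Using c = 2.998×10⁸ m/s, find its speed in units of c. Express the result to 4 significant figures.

d = βγcτ ⇒ βγ = d/(cτ) = 703.9 m / (659.56 m) = 1.0672.
β = (βγ)/√(1+(βγ)²) = 1.0672/√2.13892 = 0.7297.

0.7297c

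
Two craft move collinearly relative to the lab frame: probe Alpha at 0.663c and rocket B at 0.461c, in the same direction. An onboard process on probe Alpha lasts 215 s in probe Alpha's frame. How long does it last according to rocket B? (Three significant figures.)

The velocity of probe Alpha relative to rocket B is (0.663 − 0.461)c / (1 − 0.663×0.461) = 0.29092c; relative speed 0.29092c.
γ for this relative speed: γ = 1/√(1 − 0.0846344) = 1.0452.
Probe Alpha's interval is proper; time dilation gives Δt_B = γΔτ = 1.0452 × 215 s = 225 s.

225 s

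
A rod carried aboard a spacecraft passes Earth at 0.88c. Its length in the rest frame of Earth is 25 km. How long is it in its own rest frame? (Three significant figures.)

52.6 km

With β = 0.88, γ = 1/√(1 − 0.88²) = 1/√0.2256 = 2.1054.
Proper length: L₀ = γ·L = 2.1054 × 25 = 52.6 km.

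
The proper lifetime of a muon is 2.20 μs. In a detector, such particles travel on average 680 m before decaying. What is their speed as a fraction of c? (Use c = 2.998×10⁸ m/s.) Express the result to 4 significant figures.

0.7178c

Lab distance = (lab lifetime)·v = γτ·βc, so βγ = d/(cτ) = 680.0/(2.998×10⁸ × 2.200×10^-6) = 1.031.
With βγ = 1.031: γ² = 1 + (βγ)² = 2.06296, and β = (βγ)/γ = 1.031/1.4363 = 0.7178.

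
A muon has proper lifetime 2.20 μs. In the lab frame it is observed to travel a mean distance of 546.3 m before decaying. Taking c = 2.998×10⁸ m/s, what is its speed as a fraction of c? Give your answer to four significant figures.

0.6379c

Let x = d/(cτ) = 546.3 m / (2.998×10⁸ m/s × 2.200×10^-6 s) = 0.82828. Since d = βγcτ, x = βγ = β/√(1−β²).
Solving: β² = x²/(1+x²) = 0.686048/1.686048 = 0.406897, so β = 0.6379.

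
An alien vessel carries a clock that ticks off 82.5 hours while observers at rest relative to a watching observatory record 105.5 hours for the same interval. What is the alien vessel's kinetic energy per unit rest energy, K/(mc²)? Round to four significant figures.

The time-dilation ratio gives γ = 105.5/82.5 = 1.27879.
Since K = (γ−1)mc², K/(mc²) = 1.27879 − 1 = 0.2788.

0.2788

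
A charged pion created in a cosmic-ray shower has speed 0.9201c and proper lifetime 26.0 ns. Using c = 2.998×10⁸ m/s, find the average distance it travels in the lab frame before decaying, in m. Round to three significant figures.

γ = 1/√(1 − β²) = 1/√(1 − 0.84658401) = 1/√0.15341599 = 1/0.391684 = 2.5531.
Lab-frame lifetime: Δt = γτ = 2.5531 × 26.0 ns = 66.381 ns.
Distance: d = vΔt = 0.9201 × 2.998×10⁸ m/s × 6.6381×10^-8 s = 18.3 m.

18.3 m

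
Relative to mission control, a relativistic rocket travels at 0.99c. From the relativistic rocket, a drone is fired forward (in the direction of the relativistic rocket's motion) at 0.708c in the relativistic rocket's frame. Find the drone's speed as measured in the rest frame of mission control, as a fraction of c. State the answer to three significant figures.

In units of c, u = (u' + v)/(1 + u'v) with u' = 0.708 and v = 0.99.
Numerator: 0.708 + 0.99 = 1.698. Denominator: 1 + (0.708)(0.99) = 1.70092.
u = 1.698/1.70092 = 0.99828, so the speed is 0.998c.

0.998c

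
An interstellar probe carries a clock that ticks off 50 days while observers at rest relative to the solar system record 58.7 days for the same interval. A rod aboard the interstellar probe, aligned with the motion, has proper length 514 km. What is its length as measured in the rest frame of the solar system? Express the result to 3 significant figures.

The time-dilation ratio gives γ = 58.7/50 = 1.174.
L = L₀/γ = 514/1.174 = 438 km.

438 km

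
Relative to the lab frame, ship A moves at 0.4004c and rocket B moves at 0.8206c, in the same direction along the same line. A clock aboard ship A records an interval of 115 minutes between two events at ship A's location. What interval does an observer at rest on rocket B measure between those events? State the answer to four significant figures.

Speed of ship A in rocket B's frame: u = (v_A − v_B)/(1 − v_A v_B/c²) = (0.4004 − 0.8206)/(1 − 0.4004×0.8206) = −0.4202/0.67143176 = −0.62583; |u| = 0.62583c.
γ for this relative speed: γ = 1/√(1 − 0.391663) = 1.2821.
Ship A's interval is proper; time dilation gives Δt_B = γΔτ = 1.2821 × 115 minutes = 147.4 minutes.

147.4 minutes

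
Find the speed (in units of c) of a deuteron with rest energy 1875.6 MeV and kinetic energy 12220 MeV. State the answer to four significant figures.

0.9911c

γ = 1 + K/(mc²) = 1 + 12220/1875.6 = 7.5152.
β = √(1 − 1/γ²) = √(1 − 0.0177059) = √0.9822941 = 0.9911.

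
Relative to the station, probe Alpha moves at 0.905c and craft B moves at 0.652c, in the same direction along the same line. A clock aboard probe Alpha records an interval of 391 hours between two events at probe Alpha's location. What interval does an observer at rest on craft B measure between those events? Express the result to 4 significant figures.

Transform probe Alpha's velocity into craft B's frame: (0.905 − 0.652)/(1 − 0.905·0.652) = 0.253/0.40994, so the relative speed is 0.61716c.
At |u| = 0.61716c, γ = (1 − 0.380886)^(−1/2) = 1.2709.
The clock on probe Alpha records proper time, so craft B measures Δt = γΔτ = 1.2709 × 391 = 496.9 hours.

496.9 hours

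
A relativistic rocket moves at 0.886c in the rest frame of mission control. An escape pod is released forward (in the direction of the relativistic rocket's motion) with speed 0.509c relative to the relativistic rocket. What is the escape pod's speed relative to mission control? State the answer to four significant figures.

0.9614c

Relativistic velocity addition: u = (u' + v)/(1 + u'v/c²), with u' = 0.509c and v = 0.886c.
Numerator: 0.509 + 0.886 = 1.395. Denominator: 1 + (0.509)(0.886) = 1.450974.
u = 1.395/1.450974 = 0.96142, so the speed is 0.9614c.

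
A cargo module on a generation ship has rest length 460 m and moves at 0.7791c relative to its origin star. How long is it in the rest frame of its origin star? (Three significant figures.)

With β = 0.7791, γ = 1/√(1 − 0.7791²) = 1/√0.39300319 = 1.5952.
Length contraction: L = L₀/γ = 460/1.5952 = 288 m.

288 m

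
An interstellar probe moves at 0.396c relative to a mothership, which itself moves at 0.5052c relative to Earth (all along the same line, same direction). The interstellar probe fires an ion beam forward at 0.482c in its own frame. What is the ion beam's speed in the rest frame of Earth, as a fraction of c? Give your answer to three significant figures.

0.905c

First combine the ion beam and interstellar probe (S''→S'): u₁ = (0.482 + 0.396)/(1 + 0.482×0.396) = 0.878/1.190872 = 0.73727.
Then combine with the mothership (S'→S): u = (0.73727 + 0.5052)/(1 + 0.73727×0.5052) = 1.24247/1.372468804 = 0.90528.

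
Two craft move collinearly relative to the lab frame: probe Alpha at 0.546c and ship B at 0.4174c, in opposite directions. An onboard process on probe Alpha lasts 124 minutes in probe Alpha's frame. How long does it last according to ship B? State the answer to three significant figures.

200 minutes

Speed of probe Alpha in ship B's frame: u = (v_A + v_B)/(1 + v_A v_B/c²) = (0.546 + 0.4174)/(1 + 0.546×0.4174) = 0.9634/1.2279004 = 0.78459; |u| = 0.78459c.
At |u| = 0.78459c, γ = (1 − 0.615581)^(−1/2) = 1.6129.
The clock on probe Alpha records proper time, so ship B measures Δt = γΔτ = 1.6129 × 124 = 200 minutes.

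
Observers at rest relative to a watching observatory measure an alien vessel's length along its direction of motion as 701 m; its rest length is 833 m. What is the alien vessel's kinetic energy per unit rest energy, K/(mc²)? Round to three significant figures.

0.188

Length contraction gives γ = L₀/L = 833/701 = 1.1883.
Since K = (γ−1)mc², K/(mc²) = 1.1883 − 1 = 0.188.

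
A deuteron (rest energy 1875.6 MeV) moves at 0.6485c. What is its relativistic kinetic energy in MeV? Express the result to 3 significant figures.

β² = 0.42055225, so γ = 1/√0.57944775 = 1.31369.
Kinetic energy: K = (γ − 1)mc² = (1.31369 − 1) × 1875.6 MeV = 0.31369 × 1875.6 = 588 MeV.

588 MeV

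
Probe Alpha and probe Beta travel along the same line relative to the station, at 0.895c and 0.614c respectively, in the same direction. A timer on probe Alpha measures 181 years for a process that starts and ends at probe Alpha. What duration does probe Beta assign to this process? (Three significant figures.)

232 years

Speed of probe Alpha in probe Beta's frame: u = (v_A − v_B)/(1 − v_A v_B/c²) = (0.895 − 0.614)/(1 − 0.895×0.614) = 0.281/0.45047 = 0.62379; |u| = 0.62379c.
At |u| = 0.62379c, γ = (1 − 0.389114)^(−1/2) = 1.2794.
The clock on probe Alpha records proper time, so probe Beta measures Δt = γΔτ = 1.2794 × 181 = 232 years.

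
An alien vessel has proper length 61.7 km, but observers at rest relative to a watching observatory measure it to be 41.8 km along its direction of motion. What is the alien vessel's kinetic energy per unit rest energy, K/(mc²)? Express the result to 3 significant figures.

From L = L₀/γ: γ = 61.7/41.8 = 1.47608.
Since K = (γ−1)mc², K/(mc²) = 1.47608 − 1 = 0.476.

0.476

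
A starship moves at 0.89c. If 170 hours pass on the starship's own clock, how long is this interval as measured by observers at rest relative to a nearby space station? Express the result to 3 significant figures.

With β = 0.89, γ = 1/√(1 − 0.89²) = 1/√0.2079 = 2.1932.
Time dilation: Δt = γ·Δτ = 2.1932 × 170 = 373 hours.

373 hours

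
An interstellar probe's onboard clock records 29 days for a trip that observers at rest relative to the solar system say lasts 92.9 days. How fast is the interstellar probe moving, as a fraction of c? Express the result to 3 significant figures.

0.950c

γ = Δt/Δτ = 92.9/29 = 3.2034.
β = √(1 − 1/γ²) = √(1 − 0.0974491) = √0.9025509 = 0.950.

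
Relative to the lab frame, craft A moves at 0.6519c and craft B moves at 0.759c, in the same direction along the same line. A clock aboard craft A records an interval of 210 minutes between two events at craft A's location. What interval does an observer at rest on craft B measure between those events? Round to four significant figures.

The velocity of craft A relative to craft B is (0.6519 − 0.759)c / (1 − 0.6519×0.759) = −0.21199c; relative speed 0.21199c.
At |u| = 0.21199c, γ = (1 − 0.0449398)^(−1/2) = 1.0233.
Craft A's interval is proper; time dilation gives Δt_B = γΔτ = 1.0233 × 210 minutes = 214.9 minutes.

214.9 minutes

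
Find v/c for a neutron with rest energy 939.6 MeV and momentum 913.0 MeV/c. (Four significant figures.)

pc/(mc²) = 913.0/939.6 = 0.97169 = βγ = β/√(1−β²).
So β² = x²/(1 + x²) with x = 0.97169: x² = 0.944181, β² = 0.944181/1.944181 = 0.485645, β = 0.6969.

0.6969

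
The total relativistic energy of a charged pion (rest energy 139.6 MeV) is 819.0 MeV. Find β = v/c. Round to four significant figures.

0.9854

Total energy E = γmc² gives γ = 819.0/139.6 = 5.8668.
Hence β = √(1 − 1/γ²) = √(1 − 0.0290534) = √0.9709466 = 0.9854.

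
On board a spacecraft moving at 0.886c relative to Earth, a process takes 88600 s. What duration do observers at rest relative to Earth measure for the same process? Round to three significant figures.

1.91×10^5 s

γ = 1/√(1 − β²) = 1/√(1 − 0.784996) = 1/√0.215004 = 1/0.463685 = 2.1566.
The onboard clock measures proper time, so the interval in the rest frame of Earth is dilated: Δt = γ·Δτ = 2.1566 × 88600 s = 1.91×10^5 s.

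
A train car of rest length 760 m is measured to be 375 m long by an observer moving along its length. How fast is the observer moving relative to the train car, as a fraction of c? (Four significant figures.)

0.8698c

Length contraction gives γ = L₀/L = 760/375 = 2.0267.
β = √(1 − 1/γ²) = √0.756544 = 0.8698.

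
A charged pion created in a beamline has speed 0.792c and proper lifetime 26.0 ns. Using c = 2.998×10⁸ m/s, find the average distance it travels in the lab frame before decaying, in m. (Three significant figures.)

Lorentz factor: γ = (1 − 0.627264)^(−1/2) = 1.6379.
Lab-frame lifetime: Δt = γτ = 1.6379 × 26.0 ns = 42.585 ns.
Distance: d = vΔt = 0.792 × 2.998×10⁸ m/s × 4.2585×10^-8 s = 10.1 m.

10.1 m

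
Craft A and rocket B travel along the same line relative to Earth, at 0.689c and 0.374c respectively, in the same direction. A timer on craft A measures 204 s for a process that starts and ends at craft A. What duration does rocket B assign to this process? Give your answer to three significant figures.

225 s

Speed of craft A in rocket B's frame: u = (v_A − v_B)/(1 − v_A v_B/c²) = (0.689 − 0.374)/(1 − 0.689×0.374) = 0.315/0.742314 = 0.42435; |u| = 0.42435c.
γ for this relative speed: γ = 1/√(1 − 0.180073) = 1.1044.
Craft A's interval is proper; time dilation gives Δt_B = γΔτ = 1.1044 × 204 s = 225 s.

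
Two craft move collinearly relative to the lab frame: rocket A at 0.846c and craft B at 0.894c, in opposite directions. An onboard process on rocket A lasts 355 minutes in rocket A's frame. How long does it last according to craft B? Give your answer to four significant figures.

The velocity of rocket A relative to craft B is (0.846 + 0.894)c / (1 + 0.846×0.894) = 0.99071c; relative speed 0.99071c.
γ for this relative speed: γ = 1/√(1 − 0.981506) = 7.3533.
Rocket A's interval is proper; time dilation gives Δt_B = γΔτ = 7.3533 × 355 minutes = 2610 minutes.

2610 minutes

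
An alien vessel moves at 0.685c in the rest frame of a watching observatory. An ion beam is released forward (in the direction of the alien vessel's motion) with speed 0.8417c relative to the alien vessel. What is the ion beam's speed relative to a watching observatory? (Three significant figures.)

0.968c

Relativistic velocity addition: u = (u' + v)/(1 + u'v/c²), with u' = 0.8417c and v = 0.685c.
Numerator: 0.8417 + 0.685 = 1.5267. Denominator: 1 + (0.8417)(0.685) = 1.5765645.
u = 1.5267/1.5765645 = 0.96837, so the speed is 0.968c.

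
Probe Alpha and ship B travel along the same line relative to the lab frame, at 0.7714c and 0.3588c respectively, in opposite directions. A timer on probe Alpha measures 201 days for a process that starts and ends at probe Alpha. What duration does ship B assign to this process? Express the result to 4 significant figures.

432.1 days

Speed of probe Alpha in ship B's frame: u = (v_A + v_B)/(1 + v_A v_B/c²) = (0.7714 + 0.3588)/(1 + 0.7714×0.3588) = 1.1302/1.27677832 = 0.8852; |u| = 0.8852c.
γ for this relative speed: γ = 1/√(1 − 0.783579) = 2.1496.
Probe Alpha's interval is proper; time dilation gives Δt_B = γΔτ = 2.1496 × 201 days = 432.1 days.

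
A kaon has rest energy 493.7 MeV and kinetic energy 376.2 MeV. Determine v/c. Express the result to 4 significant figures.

0.8233

K = (γ−1)mc², so γ = 1 + 376.2/493.7 = 1.762.
Then v/c = √(1 − γ⁻²) = √(1 − 0.322098) = √0.677902 = 0.8233.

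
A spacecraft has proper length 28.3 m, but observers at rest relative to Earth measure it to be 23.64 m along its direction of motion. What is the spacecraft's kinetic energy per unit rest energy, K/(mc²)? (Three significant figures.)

0.197

From L = L₀/γ: γ = 28.3/23.64 = 1.19712.
K/(mc²) = γ − 1 = 1.19712 − 1 = 0.197.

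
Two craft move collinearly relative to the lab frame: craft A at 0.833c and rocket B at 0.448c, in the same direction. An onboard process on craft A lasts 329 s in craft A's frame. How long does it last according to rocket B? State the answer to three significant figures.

Transform craft A's velocity into rocket B's frame: (0.833 − 0.448)/(1 − 0.833·0.448) = 0.385/0.626816, so the relative speed is 0.61422c.
At |u| = 0.61422c, γ = (1 − 0.377266)^(−1/2) = 1.2672.
The clock on craft A records proper time, so rocket B measures Δt = γΔτ = 1.2672 × 329 = 417 s.

417 s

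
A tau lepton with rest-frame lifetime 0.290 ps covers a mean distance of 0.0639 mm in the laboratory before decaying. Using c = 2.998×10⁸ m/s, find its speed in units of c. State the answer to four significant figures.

Lab distance = (lab lifetime)·v = γτ·βc, so βγ = d/(cτ) = 6.390×10^-5/(2.998×10⁸ × 2.900×10^-13) = 0.73497.
With βγ = 0.73497: γ² = 1 + (βγ)² = 1.540181, and β = (βγ)/γ = 0.73497/1.24104 = 0.5922.

0.5922c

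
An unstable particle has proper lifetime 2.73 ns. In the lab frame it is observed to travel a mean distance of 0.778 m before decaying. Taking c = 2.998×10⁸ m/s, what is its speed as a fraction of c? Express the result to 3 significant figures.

Let x = d/(cτ) = 0.7780 m / (2.998×10⁸ m/s × 2.730×10^-9 s) = 0.95057. Since d = βγcτ, x = βγ = β/√(1−β²).
Solving: β² = x²/(1+x²) = 0.903583/1.903583 = 0.474675, so β = 0.689.

0.689c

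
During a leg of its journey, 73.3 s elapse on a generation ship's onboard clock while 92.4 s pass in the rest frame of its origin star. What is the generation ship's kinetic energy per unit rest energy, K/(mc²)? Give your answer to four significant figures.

0.2606

From Δt = γΔτ: γ = 92.4/73.3 = 1.26057.
Since K = (γ−1)mc², K/(mc²) = 1.26057 − 1 = 0.2606.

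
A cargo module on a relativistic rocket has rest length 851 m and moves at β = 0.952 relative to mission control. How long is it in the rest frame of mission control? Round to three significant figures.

γ = 1/√(1 − β²) = 1/√(1 − 0.906304) = 1/√0.093696 = 1/0.306098 = 3.2669.
Length contraction: L = L₀/γ = 851/3.2669 = 260 m.

260 m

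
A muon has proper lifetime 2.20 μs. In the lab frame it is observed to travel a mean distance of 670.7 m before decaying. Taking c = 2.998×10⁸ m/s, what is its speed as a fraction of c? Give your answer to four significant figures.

0.7130c

Let x = d/(cτ) = 670.7 m / (2.998×10⁸ m/s × 2.200×10^-6 s) = 1.0169. Since d = βγcτ, x = βγ = β/√(1−β²).
Solving: β² = x²/(1+x²) = 1.03409/2.03409 = 0.50838, so β = 0.7130.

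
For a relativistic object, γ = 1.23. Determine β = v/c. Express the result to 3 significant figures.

0.582

β = √(1 − 1/γ²) = √(1 − 1/1.5129) = √0.339018 = 0.582.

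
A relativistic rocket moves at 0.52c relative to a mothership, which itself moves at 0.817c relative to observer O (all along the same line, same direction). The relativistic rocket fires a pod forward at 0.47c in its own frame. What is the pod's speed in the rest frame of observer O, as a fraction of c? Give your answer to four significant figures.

0.9773c

Apply u = (u'+v)/(1+u'v) twice. Pod in the mothership frame: (0.47+0.52)/(1+0.47·0.52) = 0.99/1.2444 = 0.79556c.
That velocity, transformed to the rest frame of observer O: (0.79556+0.817)/(1+0.79556·0.817) = 1.61256/1.64997252 = 0.97733c.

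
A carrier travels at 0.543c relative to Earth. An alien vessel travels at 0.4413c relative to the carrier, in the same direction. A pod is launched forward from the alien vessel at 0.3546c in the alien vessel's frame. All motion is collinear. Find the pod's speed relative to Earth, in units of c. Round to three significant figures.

0.896c

First combine the pod and alien vessel (S''→S'): u₁ = (0.3546 + 0.4413)/(1 + 0.3546×0.4413) = 0.7959/1.15648498 = 0.68821.
Then combine with the carrier (S'→S): u = (0.68821 + 0.543)/(1 + 0.68821×0.543) = 1.23121/1.37369803 = 0.89627.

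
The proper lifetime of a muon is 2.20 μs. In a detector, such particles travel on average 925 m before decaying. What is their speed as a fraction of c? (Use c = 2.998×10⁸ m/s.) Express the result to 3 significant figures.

0.814c

d = βγcτ ⇒ βγ = d/(cτ) = 925.0 m / (659.56 m) = 1.4025.
β = (βγ)/√(1+(βγ)²) = 1.4025/√2.96701 = 0.814.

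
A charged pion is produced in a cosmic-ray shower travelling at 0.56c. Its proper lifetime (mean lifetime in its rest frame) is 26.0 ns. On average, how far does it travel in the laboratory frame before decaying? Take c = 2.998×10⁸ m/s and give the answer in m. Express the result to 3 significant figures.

With β = 0.56, γ = 1/√(1 − 0.56²) = 1/√0.6864 = 1.207.
Lab-frame lifetime: Δt = γτ = 1.207 × 26.0 ns = 31.382 ns.
Distance: d = vΔt = 0.56 × 2.998×10⁸ m/s × 3.1382×10^-8 s = 5.27 m.

5.27 m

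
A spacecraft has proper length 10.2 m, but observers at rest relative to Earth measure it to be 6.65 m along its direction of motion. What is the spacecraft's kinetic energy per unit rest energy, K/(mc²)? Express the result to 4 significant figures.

0.5338

γ = L₀/L = 10.2/6.65 = 1.53383.
K/(mc²) = γ − 1 = 1.53383 − 1 = 0.5338.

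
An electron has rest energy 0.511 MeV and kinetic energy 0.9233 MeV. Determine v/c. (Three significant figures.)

K = (γ−1)mc², so γ = 1 + 0.9233/0.511 = 2.8068.
Then v/c = √(1 − γ⁻²) = √(1 − 0.126934) = √0.873066 = 0.934.

0.934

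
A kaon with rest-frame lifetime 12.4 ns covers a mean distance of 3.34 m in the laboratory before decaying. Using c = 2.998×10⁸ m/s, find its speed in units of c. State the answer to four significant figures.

0.6683c

d = βγcτ ⇒ βγ = d/(cτ) = 3.340 m / (3.71752 m) = 0.89845.
β = (βγ)/√(1+(βγ)²) = 0.89845/√1.807212 = 0.6683.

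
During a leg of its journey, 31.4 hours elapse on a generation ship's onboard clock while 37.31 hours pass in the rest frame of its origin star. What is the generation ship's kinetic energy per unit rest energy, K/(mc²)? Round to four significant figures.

γ = Δt/Δτ = 37.31/31.4 = 1.18822.
K/(mc²) = γ − 1 = 1.18822 − 1 = 0.1882.

0.1882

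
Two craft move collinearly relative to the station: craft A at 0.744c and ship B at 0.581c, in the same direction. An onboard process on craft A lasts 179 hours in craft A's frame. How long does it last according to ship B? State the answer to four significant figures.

The velocity of craft A relative to ship B is (0.744 − 0.581)c / (1 − 0.744×0.581) = 0.28711c; relative speed 0.28711c.
At |u| = 0.28711c, γ = (1 − 0.0824322)^(−1/2) = 1.044.
The clock on craft A records proper time, so ship B measures Δt = γΔτ = 1.044 × 179 = 186.9 hours.

186.9 hours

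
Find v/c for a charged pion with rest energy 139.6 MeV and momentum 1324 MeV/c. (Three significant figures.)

βγ = pc/(mc²) = 1324/139.6 = 9.4842.
Since γ² = 1 + (βγ)² = 90.95, γ = √90.95 = 9.53677, and β = (βγ)/γ = 9.4842/9.53677 = 0.994.

0.994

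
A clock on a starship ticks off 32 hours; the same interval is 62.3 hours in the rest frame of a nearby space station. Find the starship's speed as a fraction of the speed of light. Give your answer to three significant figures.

γ = Δt/Δτ = 62.3/32 = 1.9469.
β = √(1 − 1/γ²) = √(1 − 0.263823) = √0.736177 = 0.858.

0.858c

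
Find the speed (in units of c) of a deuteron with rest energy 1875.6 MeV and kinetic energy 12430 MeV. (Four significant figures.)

0.9914c

K = (γ−1)mc², so γ = 1 + 12430/1875.6 = 7.6272.
Then v/c = √(1 − γ⁻²) = √(1 − 0.0171898) = √0.9828102 = 0.9914.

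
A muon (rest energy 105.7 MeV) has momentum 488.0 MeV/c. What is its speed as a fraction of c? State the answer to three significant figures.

pc/(mc²) = 488.0/105.7 = 4.6168 = βγ = β/√(1−β²).
So β² = x²/(1 + x²) with x = 4.6168: x² = 21.3148, β² = 21.3148/22.3148 = 0.955187, β = 0.977.

0.977c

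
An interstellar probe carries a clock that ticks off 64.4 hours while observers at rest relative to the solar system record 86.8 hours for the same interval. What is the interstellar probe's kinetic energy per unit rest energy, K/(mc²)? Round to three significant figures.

0.348

From Δt = γΔτ: γ = 86.8/64.4 = 1.34783.
K/(mc²) = γ − 1 = 1.34783 − 1 = 0.348.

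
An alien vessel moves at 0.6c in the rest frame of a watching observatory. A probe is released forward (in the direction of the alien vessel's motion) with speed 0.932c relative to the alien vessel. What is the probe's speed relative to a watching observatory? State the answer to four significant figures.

0.9826c

Relativistic velocity addition: u = (u' + v)/(1 + u'v/c²), with u' = 0.932c and v = 0.6c.
Numerator: 0.932 + 0.6 = 1.532. Denominator: 1 + (0.932)(0.6) = 1.5592.
u = 1.532/1.5592 = 0.98256, so the speed is 0.9826c.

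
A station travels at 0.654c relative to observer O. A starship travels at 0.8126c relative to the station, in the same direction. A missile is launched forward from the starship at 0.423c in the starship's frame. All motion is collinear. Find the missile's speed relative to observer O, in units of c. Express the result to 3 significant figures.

First combine the missile and starship (S''→S'): u₁ = (0.423 + 0.8126)/(1 + 0.423×0.8126) = 1.2356/1.3437298 = 0.91953.
Then combine with the station (S'→S): u = (0.91953 + 0.654)/(1 + 0.91953×0.654) = 1.57353/1.60137262 = 0.98261.

0.983c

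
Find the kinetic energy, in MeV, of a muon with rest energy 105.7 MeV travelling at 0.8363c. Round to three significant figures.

γ = 1/√(1 − β²) = 1/√(1 − 0.69939769) = 1/√0.30060231 = 1.82391.
Kinetic energy: K = (γ − 1)mc² = (1.82391 − 1) × 105.7 MeV = 0.82391 × 105.7 = 87.1 MeV.

87.1 MeV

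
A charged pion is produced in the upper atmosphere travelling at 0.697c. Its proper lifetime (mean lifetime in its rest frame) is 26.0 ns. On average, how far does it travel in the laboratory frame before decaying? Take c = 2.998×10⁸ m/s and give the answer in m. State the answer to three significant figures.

Lorentz factor: γ = (1 − 0.485809)^(−1/2) = 1.3946.
Lab-frame lifetime: Δt = γτ = 1.3946 × 26.0 ns = 36.26 ns.
Distance: d = vΔt = 0.697 × 2.998×10⁸ m/s × 3.6260×10^-8 s = 7.58 m.

7.58 m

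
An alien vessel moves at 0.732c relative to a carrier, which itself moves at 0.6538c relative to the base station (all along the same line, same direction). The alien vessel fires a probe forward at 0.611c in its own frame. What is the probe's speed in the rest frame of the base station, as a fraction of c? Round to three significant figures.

Compose velocities in two stages. Stage 1 (into S'): u₁ = (0.611+0.732)/(1+0.611×0.732) = 0.92797.
Stage 2 (into S): u = (0.92797+0.6538)/(1+0.92797×0.6538) = 0.98448, so the speed is 0.984c.

0.984c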